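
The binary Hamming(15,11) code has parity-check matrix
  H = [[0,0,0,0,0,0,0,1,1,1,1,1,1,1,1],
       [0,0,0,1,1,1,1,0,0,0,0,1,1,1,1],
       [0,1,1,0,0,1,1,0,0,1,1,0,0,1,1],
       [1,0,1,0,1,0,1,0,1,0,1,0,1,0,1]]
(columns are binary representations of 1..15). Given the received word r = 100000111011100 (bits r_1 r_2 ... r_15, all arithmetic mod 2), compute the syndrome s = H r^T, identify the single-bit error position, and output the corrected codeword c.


s = (1, 1, 0, 1)^T, error position = 13, corrected codeword c = 100000111011000

Compute s = H r^T mod 2 one row at a time:
  s_1 = 1 + 1 + 0 + 1 + 1 + 1 + 0 + 0 = 5 ≡ 1 (mod 2).
  s_2 = 0 + 0 + 0 + 1 + 1 + 1 + 0 + 0 = 3 ≡ 1 (mod 2).
  s_3 = 0 + 0 + 0 + 1 + 0 + 1 + 0 + 0 = 2 ≡ 0 (mod 2).
  s_4 = 1 + 0 + 0 + 1 + 1 + 1 + 1 + 0 = 5 ≡ 1 (mod 2).
s = (1, 1, 0, 1)^T — this equals column 13 of H (binary 1101), so error is at position 13.
Correct: flip bit 13 of r = 100000111011100 to get c = 100000111011000.


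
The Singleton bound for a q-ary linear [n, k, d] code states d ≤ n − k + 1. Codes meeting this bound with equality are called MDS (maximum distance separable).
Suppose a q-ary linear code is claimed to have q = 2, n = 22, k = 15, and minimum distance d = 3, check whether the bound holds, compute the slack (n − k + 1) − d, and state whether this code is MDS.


Singleton RHS = n − k + 1 = 8, slack = 5, bound satisfied, not MDS.

Singleton bound: d ≤ n − k + 1.
Here n = 22, k = 15, so n − k + 1 = 8.
Given d = 3, check d ≤ 8: YES.
Slack = (n − k + 1) − d = 5.
The code is NOT MDS (slack = 5 > 0).
Description: the claimed parameters are [22, 15, 3]_2; such a code would be non-MDS.


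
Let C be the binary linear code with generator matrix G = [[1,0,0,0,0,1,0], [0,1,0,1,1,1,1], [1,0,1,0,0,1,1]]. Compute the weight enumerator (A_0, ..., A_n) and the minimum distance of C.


Weight distribution: A_0 = 1, A_2 = 2, A_4 = 1, A_5 = 4. Minimum distance d = 2.

Enumerate all 2^3 = 8 messages m ∈ F_2^3.
For each, compute codeword c = mG in F_2^7, then tally its weight.
  m = 000 → c = 0000000, weight = 0.
  m = 100 → c = 1000010, weight = 2.
  m = 010 → c = 0101111, weight = 5.
  m = 110 → c = 1101101, weight = 5.
  m = 001 → c = 1010011, weight = 4.
  m = 101 → c = 0010001, weight = 2.
  m = 011 → c = 1111100, weight = 5.
  m = 111 → c = 0111110, weight = 5.
Tally weights:
  weight 0: 1 codewords.
  weight 2: 2 codewords.
  weight 4: 1 codewords.
  weight 5: 4 codewords.
Minimum distance d = smallest w > 0 with A_w > 0 = 2.
Sanity: Σ A_w = 8 = 2^3 = 8 ✓.


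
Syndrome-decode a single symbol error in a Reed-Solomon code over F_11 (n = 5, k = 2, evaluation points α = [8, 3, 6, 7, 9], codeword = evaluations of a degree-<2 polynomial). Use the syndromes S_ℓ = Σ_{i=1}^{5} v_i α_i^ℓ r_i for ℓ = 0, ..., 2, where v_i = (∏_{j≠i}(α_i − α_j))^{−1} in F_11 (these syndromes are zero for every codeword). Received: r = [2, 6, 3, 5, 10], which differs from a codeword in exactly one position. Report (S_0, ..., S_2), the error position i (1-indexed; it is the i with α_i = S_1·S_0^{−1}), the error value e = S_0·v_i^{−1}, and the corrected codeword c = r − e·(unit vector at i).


S = (7, 9, 10), error at position 3, error magnitude e = 6, c = [2, 6, 8, 5, 10].

Step 1: column multipliers v_i = (∏_{j≠i}(α_i − α_j))^{−1} mod 11.
  i = 1 (α = 8): (8−3)(8−6)(8−7)(8−9) = 5·2·1·(−1) = −10 ≡ 1, so v_1 = 1^{−1} = 1 (mod 11).
  i = 2 (α = 3): (3−8)(3−6)(3−7)(3−9) = (−5)·(−3)·(−4)·(−6) = 360 ≡ 8, so v_2 = 8^{−1} = 7 (mod 11).
  i = 3 (α = 6): (6−8)(6−3)(6−7)(6−9) = (−2)·3·(−1)·(−3) = −18 ≡ 4, so v_3 = 4^{−1} = 3 (mod 11).
  i = 4 (α = 7): (7−8)(7−3)(7−6)(7−9) = (−1)·4·1·(−2) = 8 ≡ 8, so v_4 = 8^{−1} = 7 (mod 11).
  i = 5 (α = 9): (9−8)(9−3)(9−6)(9−7) = 1·6·3·2 = 36 ≡ 3, so v_5 = 3^{−1} = 4 (mod 11).
  v = [1, 7, 3, 7, 4].
Step 2: syndromes of r = [2, 6, 3, 5, 10] (all sums mod 11).
  S_0 = Σ v_i r_i = 1·2 + 7·6 + 3·3 + 7·5 + 4·10 = 128 ≡ 7.
  S_1 = Σ v_i α_i r_i = 1·8·2 + 7·3·6 + 3·6·3 + 7·7·5 + 4·9·10 = 801 ≡ 9.
  α_i^2 mod 11 = [9, 9, 3, 5, 4].
  S_2 = Σ v_i α_i^2 r_i = 1·9·2 + 7·9·6 + 3·3·3 + 7·5·5 + 4·4·10 = 758 ≡ 10.
  S = (7, 9, 10) ≠ 0, so r is not a codeword (an error is present).
Step 3: locate the error. For a single error e at position i, S_ℓ = v_i·e·α_i^ℓ, so α_err = S_1/S_0.
  S_0^{−1} = 7^{−1} = 8 (mod 11), so α_err = 9·8 = 72 ≡ 6 = α_3. Error position i = 3.
  Consistency check: S_2/S_1 = 10·5 = 50 ≡ 6 = α_err ✓ (single-error assumption holds).
Step 4: error magnitude e = S_0/v_3 = S_0·∏_{j≠3}(α_3 − α_j) = 7·4 = 28 ≡ 6 (mod 11).
Step 5: correct position 3: c_3 = r_3 − e = 3 − 6 ≡ 8 (mod 11). Hence c = [2, 6, 8, 5, 10].
  Check: interpolating c through the α_i gives m(x) = 4 + 8·x (degree < 2) with m(α_i) = c_i for every i, so c is indeed a codeword.


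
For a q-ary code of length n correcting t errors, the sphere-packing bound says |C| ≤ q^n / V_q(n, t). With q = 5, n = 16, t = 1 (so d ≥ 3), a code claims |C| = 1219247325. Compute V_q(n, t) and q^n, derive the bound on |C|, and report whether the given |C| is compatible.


V_q(n, t) = 65, q^n = 152587890625, Hamming bound = 2347506009, |C| = 1219247325 ≤ bound (satisfied).

Step 1: Compute V_q(n, t) = Σ_{j=0}^1 C(n, j) (q−1)^j.
  j = 0: C(16,0)·(4)^0 = 1·1 = 1.
  j = 1: C(16,1)·(4)^1 = 16·4 = 64.
  V_q(n, t) = 1 + 64 = 65.
Step 2: q^n = 5^16 = 152587890625.
Step 3: Hamming bound ⌊q^n / V_q(n,t)⌋ = ⌊152587890625/65⌋ = 2347506009.
Step 4: Compare |C| = 1219247325 to 2347506009: satisfied.
The claimed |C| lies below the Hamming bound.


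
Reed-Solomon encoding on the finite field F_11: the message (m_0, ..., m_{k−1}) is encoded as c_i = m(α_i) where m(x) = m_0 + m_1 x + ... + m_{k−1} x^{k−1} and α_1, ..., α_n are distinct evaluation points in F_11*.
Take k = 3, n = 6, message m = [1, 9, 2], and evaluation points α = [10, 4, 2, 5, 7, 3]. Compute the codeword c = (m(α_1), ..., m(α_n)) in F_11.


c = [5, 3, 5, 8, 8, 2]

Message polynomial: m(x) = 1 + 9·x + 2·x^2 (mod 11).
For each evaluation point α_i, compute m(α_i) mod 11:
  α_1 = 10: Horner steps 2 → 7 → 5, so m(10) = 5.
  α_2 = 4: Horner steps 2 → 6 → 3, so m(4) = 3.
  α_3 = 2: Horner steps 2 → 2 → 5, so m(2) = 5.
  α_4 = 5: Horner steps 2 → 8 → 8, so m(5) = 8.
  α_5 = 7: Horner steps 2 → 1 → 8, so m(7) = 8.
  α_6 = 3: Horner steps 2 → 4 → 2, so m(3) = 2.
Codeword c = [5, 3, 5, 8, 8, 2] ∈ F_11^6.


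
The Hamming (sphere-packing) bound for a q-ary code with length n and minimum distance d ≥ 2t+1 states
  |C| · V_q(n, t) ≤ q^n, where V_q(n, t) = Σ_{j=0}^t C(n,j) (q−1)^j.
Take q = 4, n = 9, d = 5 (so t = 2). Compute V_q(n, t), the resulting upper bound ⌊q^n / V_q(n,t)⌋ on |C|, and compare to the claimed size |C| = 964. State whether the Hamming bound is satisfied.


V_q(n, t) = 352, q^n = 262144, Hamming bound = 744, |C| = 964 > bound (violated).

Step 1: Compute V_q(n, t) = Σ_{j=0}^2 C(n, j) (q−1)^j.
  j = 0: C(9,0)·(3)^0 = 1·1 = 1.
  j = 1: C(9,1)·(3)^1 = 9·3 = 27.
  j = 2: C(9,2)·(3)^2 = 36·9 = 324.
  V_q(n, t) = 1 + 27 + 324 = 352.
Step 2: q^n = 4^9 = 262144.
Step 3: Hamming bound ⌊q^n / V_q(n,t)⌋ = ⌊262144/352⌋ = 744.
Step 4: Compare |C| = 964 to 744: violated.
The claimed |C| lies above the Hamming bound, so no 4-ary code of length 9 with d ≥ 5 can have 964 codewords.


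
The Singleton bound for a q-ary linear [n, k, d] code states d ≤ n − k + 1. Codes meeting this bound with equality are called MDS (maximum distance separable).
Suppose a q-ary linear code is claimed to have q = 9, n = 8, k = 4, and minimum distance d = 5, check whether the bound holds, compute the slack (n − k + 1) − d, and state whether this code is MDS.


Singleton RHS = n − k + 1 = 5, slack = 0, bound satisfied, MDS.

Singleton bound: d ≤ n − k + 1.
Here n = 8, k = 4, so n − k + 1 = 5.
Given d = 5, check d ≤ 5: YES.
Slack = (n − k + 1) − d = 0.
The code is MDS (slack = 0).
Description: the claimed parameters are [8, 4, 5]_9; such a code would be MDS (meets Singleton bound).


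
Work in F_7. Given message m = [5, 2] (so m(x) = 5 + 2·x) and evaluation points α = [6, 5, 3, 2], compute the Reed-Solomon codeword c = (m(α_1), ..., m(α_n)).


c = [3, 1, 4, 2]

Message polynomial: m(x) = 5 + 2·x (mod 7).
For each evaluation point α_i, compute m(α_i) mod 7:
  α_1 = 6: Horner steps 2 → 3, so m(6) = 3.
  α_2 = 5: Horner steps 2 → 1, so m(5) = 1.
  α_3 = 3: Horner steps 2 → 4, so m(3) = 4.
  α_4 = 2: Horner steps 2 → 2, so m(2) = 2.
Codeword c = [3, 1, 4, 2] ∈ F_7^4.


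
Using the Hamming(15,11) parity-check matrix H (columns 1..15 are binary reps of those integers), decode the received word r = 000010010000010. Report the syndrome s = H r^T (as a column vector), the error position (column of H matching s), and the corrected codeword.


s = (0, 0, 1, 1)^T, error position = 3, corrected codeword c = 001010010000010

Compute s = H r^T mod 2 one row at a time:
  s_1 = 1 + 0 + 0 + 0 + 0 + 0 + 1 + 0 = 2 ≡ 0 (mod 2).
  s_2 = 0 + 1 + 0 + 0 + 0 + 0 + 1 + 0 = 2 ≡ 0 (mod 2).
  s_3 = 0 + 0 + 0 + 0 + 0 + 0 + 1 + 0 = 1 ≡ 1 (mod 2).
  s_4 = 0 + 0 + 1 + 0 + 0 + 0 + 0 + 0 = 1 ≡ 1 (mod 2).
s = (0, 0, 1, 1)^T — this equals column 3 of H (binary 0011), so error is at position 3.
Correct: flip bit 3 of r = 000010010000010 to get c = 001010010000010.


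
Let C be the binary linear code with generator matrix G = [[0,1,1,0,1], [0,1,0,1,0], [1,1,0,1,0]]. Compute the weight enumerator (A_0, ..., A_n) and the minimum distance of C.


Weight distribution: A_0 = 1, A_1 = 1, A_2 = 1, A_3 = 3, A_4 = 2. Minimum distance d = 1.

Enumerate all 2^3 = 8 messages m ∈ F_2^3.
For each, compute codeword c = mG in F_2^5, then tally its weight.
  m = 000 → c = 00000, weight = 0.
  m = 100 → c = 01101, weight = 3.
  m = 010 → c = 01010, weight = 2.
  m = 110 → c = 00111, weight = 3.
  m = 001 → c = 11010, weight = 3.
  m = 101 → c = 10111, weight = 4.
  m = 011 → c = 10000, weight = 1.
  m = 111 → c = 11101, weight = 4.
Tally weights:
  weight 0: 1 codewords.
  weight 1: 1 codewords.
  weight 2: 1 codewords.
  weight 3: 3 codewords.
  weight 4: 2 codewords.
Minimum distance d = smallest w > 0 with A_w > 0 = 1.
Sanity: Σ A_w = 8 = 2^3 = 8 ✓.


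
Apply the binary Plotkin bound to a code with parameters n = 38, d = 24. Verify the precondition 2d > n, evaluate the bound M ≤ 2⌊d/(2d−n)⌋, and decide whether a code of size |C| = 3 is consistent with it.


Plotkin bound M ≤ 4; given |C| = 3 ≤ bound (satisfied).

Check applicability: 2d = 48, n = 38.
2d − n = 10 > 0, so Plotkin applies.
Compute d/(2d−n) = 24/10 ≈ 2.4000.
⌊d/(2d−n)⌋ = 2.
Plotkin bound: M ≤ 2·2 = 4.
Given |C| = 3, check: satisfied.
This |C| is below the Plotkin bound.


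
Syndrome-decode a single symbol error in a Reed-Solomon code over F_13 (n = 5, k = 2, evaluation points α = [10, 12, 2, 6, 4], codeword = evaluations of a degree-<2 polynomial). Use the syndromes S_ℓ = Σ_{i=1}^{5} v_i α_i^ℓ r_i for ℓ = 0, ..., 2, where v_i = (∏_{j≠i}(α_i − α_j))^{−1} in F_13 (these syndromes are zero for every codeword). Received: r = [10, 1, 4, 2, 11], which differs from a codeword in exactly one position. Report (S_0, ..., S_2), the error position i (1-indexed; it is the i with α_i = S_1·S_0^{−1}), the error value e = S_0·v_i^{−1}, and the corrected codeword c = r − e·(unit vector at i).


S = (12, 11, 9), error at position 3, error magnitude e = 10, c = [10, 1, 7, 2, 11].

Step 1: column multipliers v_i = (∏_{j≠i}(α_i − α_j))^{−1} mod 13.
  i = 1 (α = 10): (10−12)(10−2)(10−6)(10−4) = (−2)·8·4·6 = −384 ≡ 6, so v_1 = 6^{−1} = 11 (mod 13).
  i = 2 (α = 12): (12−10)(12−2)(12−6)(12−4) = 2·10·6·8 = 960 ≡ 11, so v_2 = 11^{−1} = 6 (mod 13).
  i = 3 (α = 2): (2−10)(2−12)(2−6)(2−4) = (−8)·(−10)·(−4)·(−2) = 640 ≡ 3, so v_3 = 3^{−1} = 9 (mod 13).
  i = 4 (α = 6): (6−10)(6−12)(6−2)(6−4) = (−4)·(−6)·4·2 = 192 ≡ 10, so v_4 = 10^{−1} = 4 (mod 13).
  i = 5 (α = 4): (4−10)(4−12)(4−2)(4−6) = (−6)·(−8)·2·(−2) = −192 ≡ 3, so v_5 = 3^{−1} = 9 (mod 13).
  v = [11, 6, 9, 4, 9].
Step 2: syndromes of r = [10, 1, 4, 2, 11] (all sums mod 13).
  S_0 = Σ v_i r_i = 11·10 + 6·1 + 9·4 + 4·2 + 9·11 = 259 ≡ 12.
  S_1 = Σ v_i α_i r_i = 11·10·10 + 6·12·1 + 9·2·4 + 4·6·2 + 9·4·11 = 1688 ≡ 11.
  α_i^2 mod 13 = [9, 1, 4, 10, 3].
  S_2 = Σ v_i α_i^2 r_i = 11·9·10 + 6·1·1 + 9·4·4 + 4·10·2 + 9·3·11 = 1517 ≡ 9.
  S = (12, 11, 9) ≠ 0, so r is not a codeword (an error is present).
Step 3: locate the error. For a single error e at position i, S_ℓ = v_i·e·α_i^ℓ, so α_err = S_1/S_0.
  S_0^{−1} = 12^{−1} = 12 (mod 13), so α_err = 11·12 = 132 ≡ 2 = α_3. Error position i = 3.
  Consistency check: S_2/S_1 = 9·6 = 54 ≡ 2 = α_err ✓ (single-error assumption holds).
Step 4: error magnitude e = S_0/v_3 = S_0·∏_{j≠3}(α_3 − α_j) = 12·3 = 36 ≡ 10 (mod 13).
Step 5: correct position 3: c_3 = r_3 − e = 4 − 10 ≡ 7 (mod 13). Hence c = [10, 1, 7, 2, 11].
  Check: interpolating c through the α_i gives m(x) = 3 + 2·x (degree < 2) with m(α_i) = c_i for every i, so c is indeed a codeword.


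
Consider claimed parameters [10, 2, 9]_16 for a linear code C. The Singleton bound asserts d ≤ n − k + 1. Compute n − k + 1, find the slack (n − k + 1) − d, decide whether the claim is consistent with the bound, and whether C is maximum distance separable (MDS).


Singleton RHS = n − k + 1 = 9, slack = 0, bound satisfied, MDS.

Singleton bound: d ≤ n − k + 1.
Here n = 10, k = 2, so n − k + 1 = 9.
Given d = 9, check d ≤ 9: YES.
Slack = (n − k + 1) − d = 0.
The code is MDS (slack = 0).
Description: the claimed parameters are [10, 2, 9]_16; such a code would be MDS (meets Singleton bound).


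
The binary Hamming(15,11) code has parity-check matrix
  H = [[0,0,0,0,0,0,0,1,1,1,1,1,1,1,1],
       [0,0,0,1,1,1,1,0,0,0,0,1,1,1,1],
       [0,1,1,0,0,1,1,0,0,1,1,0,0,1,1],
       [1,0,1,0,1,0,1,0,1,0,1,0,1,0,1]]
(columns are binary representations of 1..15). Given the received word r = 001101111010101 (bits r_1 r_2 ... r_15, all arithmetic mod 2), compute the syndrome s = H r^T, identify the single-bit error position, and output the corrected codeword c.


s = (1, 1, 1, 0)^T, error position = 14, corrected codeword c = 001101111010111

Compute s = H r^T mod 2 one row at a time:
  s_1 = 1 + 1 + 0 + 1 + 0 + 1 + 0 + 1 = 5 ≡ 1 (mod 2).
  s_2 = 1 + 0 + 1 + 1 + 0 + 1 + 0 + 1 = 5 ≡ 1 (mod 2).
  s_3 = 0 + 1 + 1 + 1 + 0 + 1 + 0 + 1 = 5 ≡ 1 (mod 2).
  s_4 = 0 + 1 + 0 + 1 + 1 + 1 + 1 + 1 = 6 ≡ 0 (mod 2).
s = (1, 1, 1, 0)^T — this equals column 14 of H (binary 1110), so error is at position 14.
Correct: flip bit 14 of r = 001101111010101 to get c = 001101111010111.


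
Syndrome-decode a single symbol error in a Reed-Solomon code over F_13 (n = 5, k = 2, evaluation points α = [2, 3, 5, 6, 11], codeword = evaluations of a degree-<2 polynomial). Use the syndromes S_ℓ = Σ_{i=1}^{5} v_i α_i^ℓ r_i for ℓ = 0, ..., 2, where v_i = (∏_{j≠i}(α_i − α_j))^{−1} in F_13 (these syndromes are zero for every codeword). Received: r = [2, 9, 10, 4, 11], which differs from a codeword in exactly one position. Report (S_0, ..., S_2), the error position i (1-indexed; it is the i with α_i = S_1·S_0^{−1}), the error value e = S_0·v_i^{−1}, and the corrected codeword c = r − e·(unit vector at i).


S = (12, 2, 9), error at position 5, error magnitude e = 11, c = [2, 9, 10, 4, 0].

Step 1: column multipliers v_i = (∏_{j≠i}(α_i − α_j))^{−1} mod 13.
  i = 1 (α = 2): (2−3)(2−5)(2−6)(2−11) = (−1)·(−3)·(−4)·(−9) = 108 ≡ 4, so v_1 = 4^{−1} = 10 (mod 13).
  i = 2 (α = 3): (3−2)(3−5)(3−6)(3−11) = 1·(−2)·(−3)·(−8) = −48 ≡ 4, so v_2 = 4^{−1} = 10 (mod 13).
  i = 3 (α = 5): (5−2)(5−3)(5−6)(5−11) = 3·2·(−1)·(−6) = 36 ≡ 10, so v_3 = 10^{−1} = 4 (mod 13).
  i = 4 (α = 6): (6−2)(6−3)(6−5)(6−11) = 4·3·1·(−5) = −60 ≡ 5, so v_4 = 5^{−1} = 8 (mod 13).
  i = 5 (α = 11): (11−2)(11−3)(11−5)(11−6) = 9·8·6·5 = 2160 ≡ 2, so v_5 = 2^{−1} = 7 (mod 13).
  v = [10, 10, 4, 8, 7].
Step 2: syndromes of r = [2, 9, 10, 4, 11] (all sums mod 13).
  S_0 = Σ v_i r_i = 10·2 + 10·9 + 4·10 + 8·4 + 7·11 = 259 ≡ 12.
  S_1 = Σ v_i α_i r_i = 10·2·2 + 10·3·9 + 4·5·10 + 8·6·4 + 7·11·11 = 1549 ≡ 2.
  α_i^2 mod 13 = [4, 9, 12, 10, 4].
  S_2 = Σ v_i α_i^2 r_i = 10·4·2 + 10·9·9 + 4·12·10 + 8·10·4 + 7·4·11 = 1998 ≡ 9.
  S = (12, 2, 9) ≠ 0, so r is not a codeword (an error is present).
Step 3: locate the error. For a single error e at position i, S_ℓ = v_i·e·α_i^ℓ, so α_err = S_1/S_0.
  S_0^{−1} = 12^{−1} = 12 (mod 13), so α_err = 2·12 = 24 ≡ 11 = α_5. Error position i = 5.
  Consistency check: S_2/S_1 = 9·7 = 63 ≡ 11 = α_err ✓ (single-error assumption holds).
Step 4: error magnitude e = S_0/v_5 = S_0·∏_{j≠5}(α_5 − α_j) = 12·2 = 24 ≡ 11 (mod 13).
Step 5: correct position 5: c_5 = r_5 − e = 11 − 11 ≡ 0 (mod 13). Hence c = [2, 9, 10, 4, 0].
  Check: interpolating c through the α_i gives m(x) = 1 + 7·x (degree < 2) with m(α_i) = c_i for every i, so c is indeed a codeword.


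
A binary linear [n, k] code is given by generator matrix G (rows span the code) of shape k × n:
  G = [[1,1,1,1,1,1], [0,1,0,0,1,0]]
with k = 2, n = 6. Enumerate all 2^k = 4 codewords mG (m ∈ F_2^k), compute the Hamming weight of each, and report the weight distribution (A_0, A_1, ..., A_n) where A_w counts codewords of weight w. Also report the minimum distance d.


Weight distribution: A_0 = 1, A_2 = 1, A_4 = 1, A_6 = 1. Minimum distance d = 2.

Enumerate all 2^2 = 4 messages m ∈ F_2^2.
For each, compute codeword c = mG in F_2^6, then tally its weight.
  m = 00 → c = 000000, weight = 0.
  m = 10 → c = 111111, weight = 6.
  m = 01 → c = 010010, weight = 2.
  m = 11 → c = 101101, weight = 4.
Tally weights:
  weight 0: 1 codewords.
  weight 2: 1 codewords.
  weight 4: 1 codewords.
  weight 6: 1 codewords.
Minimum distance d = smallest w > 0 with A_w > 0 = 2.
Sanity: Σ A_w = 4 = 2^2 = 4 ✓.


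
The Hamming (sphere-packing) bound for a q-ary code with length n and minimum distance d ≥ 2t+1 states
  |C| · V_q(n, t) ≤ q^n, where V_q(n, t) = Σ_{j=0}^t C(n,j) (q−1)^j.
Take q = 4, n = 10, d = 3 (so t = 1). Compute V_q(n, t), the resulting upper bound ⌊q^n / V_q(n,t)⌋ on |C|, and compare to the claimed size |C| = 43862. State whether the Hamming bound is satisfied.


V_q(n, t) = 31, q^n = 1048576, Hamming bound = 33825, |C| = 43862 > bound (violated).

Step 1: Compute V_q(n, t) = Σ_{j=0}^1 C(n, j) (q−1)^j.
  j = 0: C(10,0)·(3)^0 = 1·1 = 1.
  j = 1: C(10,1)·(3)^1 = 10·3 = 30.
  V_q(n, t) = 1 + 30 = 31.
Step 2: q^n = 4^10 = 1048576.
Step 3: Hamming bound ⌊q^n / V_q(n,t)⌋ = ⌊1048576/31⌋ = 33825.
Step 4: Compare |C| = 43862 to 33825: violated.
The claimed |C| lies above the Hamming bound, so no 4-ary code of length 10 with d ≥ 3 can have 43862 codewords.


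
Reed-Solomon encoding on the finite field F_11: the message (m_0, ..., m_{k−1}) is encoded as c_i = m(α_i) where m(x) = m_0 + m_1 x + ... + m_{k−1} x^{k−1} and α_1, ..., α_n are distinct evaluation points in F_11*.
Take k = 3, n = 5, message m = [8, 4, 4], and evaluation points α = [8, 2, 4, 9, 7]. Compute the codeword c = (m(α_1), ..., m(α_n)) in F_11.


c = [10, 10, 0, 5, 1]

Message polynomial: m(x) = 8 + 4·x + 4·x^2 (mod 11).
For each evaluation point α_i, compute m(α_i) mod 11:
  α_1 = 8: Horner steps 4 → 3 → 10, so m(8) = 10.
  α_2 = 2: Horner steps 4 → 1 → 10, so m(2) = 10.
  α_3 = 4: Horner steps 4 → 9 → 0, so m(4) = 0.
  α_4 = 9: Horner steps 4 → 7 → 5, so m(9) = 5.
  α_5 = 7: Horner steps 4 → 10 → 1, so m(7) = 1.
Codeword c = [10, 10, 0, 5, 1] ∈ F_11^5.


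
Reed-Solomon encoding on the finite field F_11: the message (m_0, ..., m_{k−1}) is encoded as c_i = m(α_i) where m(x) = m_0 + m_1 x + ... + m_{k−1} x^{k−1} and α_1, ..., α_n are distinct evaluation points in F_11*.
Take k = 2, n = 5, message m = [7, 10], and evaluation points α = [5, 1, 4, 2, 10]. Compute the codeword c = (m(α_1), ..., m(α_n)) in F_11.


c = [2, 6, 3, 5, 8]

Message polynomial: m(x) = 7 + 10·x (mod 11).
For each evaluation point α_i, compute m(α_i) mod 11:
  α_1 = 5: Horner steps 10 → 2, so m(5) = 2.
  α_2 = 1: Horner steps 10 → 6, so m(1) = 6.
  α_3 = 4: Horner steps 10 → 3, so m(4) = 3.
  α_4 = 2: Horner steps 10 → 5, so m(2) = 5.
  α_5 = 10: Horner steps 10 → 8, so m(10) = 8.
Codeword c = [2, 6, 3, 5, 8] ∈ F_11^5.


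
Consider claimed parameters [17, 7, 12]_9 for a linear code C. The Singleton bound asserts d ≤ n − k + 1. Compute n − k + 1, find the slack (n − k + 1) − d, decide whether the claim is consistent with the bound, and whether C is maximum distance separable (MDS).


Singleton RHS = n − k + 1 = 11, slack = -1, bound violated (no such code; not MDS).

Singleton bound: d ≤ n − k + 1.
Here n = 17, k = 7, so n − k + 1 = 11.
Given d = 12, check d ≤ 11: NO.
Slack = (n − k + 1) − d = -1.
The slack is negative: d = 12 exceeds n − k + 1 = 11 by 1, so the Singleton bound is violated and no linear [17, 7, 12]_9 code can exist. In particular it is not MDS (MDS requires d = n − k + 1 exactly).
Description: the claimed parameters are [17, 7, 12]_9; such a code would be impossible (violates the Singleton bound).


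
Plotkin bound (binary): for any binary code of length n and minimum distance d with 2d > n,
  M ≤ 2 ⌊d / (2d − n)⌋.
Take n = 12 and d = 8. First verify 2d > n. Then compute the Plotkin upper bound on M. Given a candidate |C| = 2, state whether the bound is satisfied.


Plotkin bound M ≤ 4; given |C| = 2 ≤ bound (satisfied).

Check applicability: 2d = 16, n = 12.
2d − n = 4 > 0, so Plotkin applies.
Compute d/(2d−n) = 8/4 ≈ 2.0000.
⌊d/(2d−n)⌋ = 2.
Plotkin bound: M ≤ 2·2 = 4.
Given |C| = 2, check: satisfied.
This |C| is below the Plotkin bound.


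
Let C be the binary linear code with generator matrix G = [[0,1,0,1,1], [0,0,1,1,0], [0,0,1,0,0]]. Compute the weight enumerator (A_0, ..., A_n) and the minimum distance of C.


Weight distribution: A_0 = 1, A_1 = 2, A_2 = 2, A_3 = 2, A_4 = 1. Minimum distance d = 1.

Enumerate all 2^3 = 8 messages m ∈ F_2^3.
For each, compute codeword c = mG in F_2^5, then tally its weight.
  m = 000 → c = 00000, weight = 0.
  m = 100 → c = 01011, weight = 3.
  m = 010 → c = 00110, weight = 2.
  m = 110 → c = 01101, weight = 3.
  m = 001 → c = 00100, weight = 1.
  m = 101 → c = 01111, weight = 4.
  m = 011 → c = 00010, weight = 1.
  m = 111 → c = 01001, weight = 2.
Tally weights:
  weight 0: 1 codewords.
  weight 1: 2 codewords.
  weight 2: 2 codewords.
  weight 3: 2 codewords.
  weight 4: 1 codewords.
Minimum distance d = smallest w > 0 with A_w > 0 = 1.
Sanity: Σ A_w = 8 = 2^3 = 8 ✓.


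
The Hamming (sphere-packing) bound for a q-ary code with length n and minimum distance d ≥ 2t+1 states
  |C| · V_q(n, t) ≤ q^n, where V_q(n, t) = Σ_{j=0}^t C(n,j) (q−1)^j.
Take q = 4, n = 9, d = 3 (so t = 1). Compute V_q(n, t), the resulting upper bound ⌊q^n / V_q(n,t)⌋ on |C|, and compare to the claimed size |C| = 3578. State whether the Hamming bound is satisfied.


V_q(n, t) = 28, q^n = 262144, Hamming bound = 9362, |C| = 3578 ≤ bound (satisfied).

Step 1: Compute V_q(n, t) = Σ_{j=0}^1 C(n, j) (q−1)^j.
  j = 0: C(9,0)·(3)^0 = 1·1 = 1.
  j = 1: C(9,1)·(3)^1 = 9·3 = 27.
  V_q(n, t) = 1 + 27 = 28.
Step 2: q^n = 4^9 = 262144.
Step 3: Hamming bound ⌊q^n / V_q(n,t)⌋ = ⌊262144/28⌋ = 9362.
Step 4: Compare |C| = 3578 to 9362: satisfied.
The claimed |C| lies below the Hamming bound.


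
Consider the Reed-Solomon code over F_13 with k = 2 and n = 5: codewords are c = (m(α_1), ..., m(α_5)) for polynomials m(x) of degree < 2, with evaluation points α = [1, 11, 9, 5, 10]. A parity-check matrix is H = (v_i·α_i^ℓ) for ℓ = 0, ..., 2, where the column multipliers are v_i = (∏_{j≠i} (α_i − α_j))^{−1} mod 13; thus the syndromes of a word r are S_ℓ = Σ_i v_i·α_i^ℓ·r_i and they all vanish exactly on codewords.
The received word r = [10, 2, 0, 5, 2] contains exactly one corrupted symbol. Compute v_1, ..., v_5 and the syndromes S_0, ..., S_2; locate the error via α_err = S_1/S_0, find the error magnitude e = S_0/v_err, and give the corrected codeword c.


S = (8, 10, 6), error at position 2, error magnitude e = 11, c = [10, 4, 0, 5, 2].

Step 1: column multipliers v_i = (∏_{j≠i}(α_i − α_j))^{−1} mod 13.
  i = 1 (α = 1): (1−11)(1−9)(1−5)(1−10) = (−10)·(−8)·(−4)·(−9) = 2880 ≡ 7, so v_1 = 7^{−1} = 2 (mod 13).
  i = 2 (α = 11): (11−1)(11−9)(11−5)(11−10) = 10·2·6·1 = 120 ≡ 3, so v_2 = 3^{−1} = 9 (mod 13).
  i = 3 (α = 9): (9−1)(9−11)(9−5)(9−10) = 8·(−2)·4·(−1) = 64 ≡ 12, so v_3 = 12^{−1} = 12 (mod 13).
  i = 4 (α = 5): (5−1)(5−11)(5−9)(5−10) = 4·(−6)·(−4)·(−5) = −480 ≡ 1, so v_4 = 1^{−1} = 1 (mod 13).
  i = 5 (α = 10): (10−1)(10−11)(10−9)(10−5) = 9·(−1)·1·5 = −45 ≡ 7, so v_5 = 7^{−1} = 2 (mod 13).
  v = [2, 9, 12, 1, 2].
Step 2: syndromes of r = [10, 2, 0, 5, 2] (all sums mod 13).
  S_0 = Σ v_i r_i = 2·10 + 9·2 + 12·0 + 1·5 + 2·2 = 47 ≡ 8.
  S_1 = Σ v_i α_i r_i = 2·1·10 + 9·11·2 + 12·9·0 + 1·5·5 + 2·10·2 = 283 ≡ 10.
  α_i^2 mod 13 = [1, 4, 3, 12, 9].
  S_2 = Σ v_i α_i^2 r_i = 2·1·10 + 9·4·2 + 12·3·0 + 1·12·5 + 2·9·2 = 188 ≡ 6.
  S = (8, 10, 6) ≠ 0, so r is not a codeword (an error is present).
Step 3: locate the error. For a single error e at position i, S_ℓ = v_i·e·α_i^ℓ, so α_err = S_1/S_0.
  S_0^{−1} = 8^{−1} = 5 (mod 13), so α_err = 10·5 = 50 ≡ 11 = α_2. Error position i = 2.
  Consistency check: S_2/S_1 = 6·4 = 24 ≡ 11 = α_err ✓ (single-error assumption holds).
Step 4: error magnitude e = S_0/v_2 = S_0·∏_{j≠2}(α_2 − α_j) = 8·3 = 24 ≡ 11 (mod 13).
Step 5: correct position 2: c_2 = r_2 − e = 2 − 11 ≡ 4 (mod 13). Hence c = [10, 4, 0, 5, 2].
  Check: interpolating c through the α_i gives m(x) = 8 + 2·x (degree < 2) with m(α_i) = c_i for every i, so c is indeed a codeword.


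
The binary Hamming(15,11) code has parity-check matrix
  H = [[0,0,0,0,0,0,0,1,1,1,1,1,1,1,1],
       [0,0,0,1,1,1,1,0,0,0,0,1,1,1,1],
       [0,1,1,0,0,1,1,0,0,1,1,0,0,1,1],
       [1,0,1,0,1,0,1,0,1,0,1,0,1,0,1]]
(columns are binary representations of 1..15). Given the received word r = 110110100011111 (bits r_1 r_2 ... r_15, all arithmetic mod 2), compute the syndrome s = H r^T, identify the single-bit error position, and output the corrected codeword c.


s = (1, 1, 1, 0)^T, error position = 14, corrected codeword c = 110110100011101

Compute s = H r^T mod 2 one row at a time:
  s_1 = 0 + 0 + 0 + 1 + 1 + 1 + 1 + 1 = 5 ≡ 1 (mod 2).
  s_2 = 1 + 1 + 0 + 1 + 1 + 1 + 1 + 1 = 7 ≡ 1 (mod 2).
  s_3 = 1 + 0 + 0 + 1 + 0 + 1 + 1 + 1 = 5 ≡ 1 (mod 2).
  s_4 = 1 + 0 + 1 + 1 + 0 + 1 + 1 + 1 = 6 ≡ 0 (mod 2).
s = (1, 1, 1, 0)^T — this equals column 14 of H (binary 1110), so error is at position 14.
Correct: flip bit 14 of r = 110110100011111 to get c = 110110100011101.


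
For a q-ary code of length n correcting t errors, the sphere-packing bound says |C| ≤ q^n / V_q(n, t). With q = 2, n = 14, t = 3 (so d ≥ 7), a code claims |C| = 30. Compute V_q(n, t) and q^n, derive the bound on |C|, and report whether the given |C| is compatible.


V_q(n, t) = 470, q^n = 16384, Hamming bound = 34, |C| = 30 ≤ bound (satisfied).

Step 1: Compute V_q(n, t) = Σ_{j=0}^3 C(n, j) (q−1)^j.
  j = 0: C(14,0)·(1)^0 = 1·1 = 1.
  j = 1: C(14,1)·(1)^1 = 14·1 = 14.
  j = 2: C(14,2)·(1)^2 = 91·1 = 91.
  j = 3: C(14,3)·(1)^3 = 364·1 = 364.
  V_q(n, t) = 1 + 14 + 91 + 364 = 470.
Step 2: q^n = 2^14 = 16384.
Step 3: Hamming bound ⌊q^n / V_q(n,t)⌋ = ⌊16384/470⌋ = 34.
Step 4: Compare |C| = 30 to 34: satisfied.
The claimed |C| lies below the Hamming bound.


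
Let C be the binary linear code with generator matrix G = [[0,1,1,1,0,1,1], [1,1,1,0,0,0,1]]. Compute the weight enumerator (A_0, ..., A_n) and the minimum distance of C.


Weight distribution: A_0 = 1, A_3 = 1, A_4 = 1, A_5 = 1. Minimum distance d = 3.

Enumerate all 2^2 = 4 messages m ∈ F_2^2.
For each, compute codeword c = mG in F_2^7, then tally its weight.
  m = 00 → c = 0000000, weight = 0.
  m = 10 → c = 0111011, weight = 5.
  m = 01 → c = 1110001, weight = 4.
  m = 11 → c = 1001010, weight = 3.
Tally weights:
  weight 0: 1 codewords.
  weight 3: 1 codewords.
  weight 4: 1 codewords.
  weight 5: 1 codewords.
Minimum distance d = smallest w > 0 with A_w > 0 = 3.
Sanity: Σ A_w = 4 = 2^2 = 4 ✓.


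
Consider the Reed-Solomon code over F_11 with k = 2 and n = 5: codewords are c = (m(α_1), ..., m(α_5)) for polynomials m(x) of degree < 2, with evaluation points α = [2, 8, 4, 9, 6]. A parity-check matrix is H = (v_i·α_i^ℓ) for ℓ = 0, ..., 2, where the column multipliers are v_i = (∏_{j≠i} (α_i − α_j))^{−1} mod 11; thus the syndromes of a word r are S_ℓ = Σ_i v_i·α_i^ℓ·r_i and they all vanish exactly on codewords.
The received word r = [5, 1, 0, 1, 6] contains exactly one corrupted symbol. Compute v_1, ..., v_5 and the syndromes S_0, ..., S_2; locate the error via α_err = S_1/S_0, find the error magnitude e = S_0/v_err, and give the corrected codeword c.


S = (5, 1, 9), error at position 4, error magnitude e = 8, c = [5, 1, 0, 4, 6].

Step 1: column multipliers v_i = (∏_{j≠i}(α_i − α_j))^{−1} mod 11.
  i = 1 (α = 2): (2−8)(2−4)(2−9)(2−6) = (−6)·(−2)·(−7)·(−4) = 336 ≡ 6, so v_1 = 6^{−1} = 2 (mod 11).
  i = 2 (α = 8): (8−2)(8−4)(8−9)(8−6) = 6·4·(−1)·2 = −48 ≡ 7, so v_2 = 7^{−1} = 8 (mod 11).
  i = 3 (α = 4): (4−2)(4−8)(4−9)(4−6) = 2·(−4)·(−5)·(−2) = −80 ≡ 8, so v_3 = 8^{−1} = 7 (mod 11).
  i = 4 (α = 9): (9−2)(9−8)(9−4)(9−6) = 7·1·5·3 = 105 ≡ 6, so v_4 = 6^{−1} = 2 (mod 11).
  i = 5 (α = 6): (6−2)(6−8)(6−4)(6−9) = 4·(−2)·2·(−3) = 48 ≡ 4, so v_5 = 4^{−1} = 3 (mod 11).
  v = [2, 8, 7, 2, 3].
Step 2: syndromes of r = [5, 1, 0, 1, 6] (all sums mod 11).
  S_0 = Σ v_i r_i = 2·5 + 8·1 + 7·0 + 2·1 + 3·6 = 38 ≡ 5.
  S_1 = Σ v_i α_i r_i = 2·2·5 + 8·8·1 + 7·4·0 + 2·9·1 + 3·6·6 = 210 ≡ 1.
  α_i^2 mod 11 = [4, 9, 5, 4, 3].
  S_2 = Σ v_i α_i^2 r_i = 2·4·5 + 8·9·1 + 7·5·0 + 2·4·1 + 3·3·6 = 174 ≡ 9.
  S = (5, 1, 9) ≠ 0, so r is not a codeword (an error is present).
Step 3: locate the error. For a single error e at position i, S_ℓ = v_i·e·α_i^ℓ, so α_err = S_1/S_0.
  S_0^{−1} = 5^{−1} = 9 (mod 11), so α_err = 1·9 = 9 ≡ 9 = α_4. Error position i = 4.
  Consistency check: S_2/S_1 = 9·1 = 9 ≡ 9 = α_err ✓ (single-error assumption holds).
Step 4: error magnitude e = S_0/v_4 = S_0·∏_{j≠4}(α_4 − α_j) = 5·6 = 30 ≡ 8 (mod 11).
Step 5: correct position 4: c_4 = r_4 − e = 1 − 8 ≡ 4 (mod 11). Hence c = [5, 1, 0, 4, 6].
  Check: interpolating c through the α_i gives m(x) = 10 + 3·x (degree < 2) with m(α_i) = c_i for every i, so c is indeed a codeword.


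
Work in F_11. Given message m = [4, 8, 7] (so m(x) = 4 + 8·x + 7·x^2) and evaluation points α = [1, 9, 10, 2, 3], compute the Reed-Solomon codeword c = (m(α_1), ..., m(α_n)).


c = [8, 5, 3, 4, 3]

Message polynomial: m(x) = 4 + 8·x + 7·x^2 (mod 11).
For each evaluation point α_i, compute m(α_i) mod 11:
  α_1 = 1: Horner steps 7 → 4 → 8, so m(1) = 8.
  α_2 = 9: Horner steps 7 → 5 → 5, so m(9) = 5.
  α_3 = 10: Horner steps 7 → 1 → 3, so m(10) = 3.
  α_4 = 2: Horner steps 7 → 0 → 4, so m(2) = 4.
  α_5 = 3: Horner steps 7 → 7 → 3, so m(3) = 3.
Codeword c = [8, 5, 3, 4, 3] ∈ F_11^5.


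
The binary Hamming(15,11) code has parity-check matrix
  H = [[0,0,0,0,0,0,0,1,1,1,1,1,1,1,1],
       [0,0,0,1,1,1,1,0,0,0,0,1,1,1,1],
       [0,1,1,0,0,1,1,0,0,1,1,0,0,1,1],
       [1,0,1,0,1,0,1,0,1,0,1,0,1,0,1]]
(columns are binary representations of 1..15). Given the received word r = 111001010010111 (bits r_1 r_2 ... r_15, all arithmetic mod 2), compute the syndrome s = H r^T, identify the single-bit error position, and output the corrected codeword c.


s = (1, 0, 0, 1)^T, error position = 9, corrected codeword c = 111001011010111

Compute s = H r^T mod 2 one row at a time:
  s_1 = 1 + 0 + 0 + 1 + 0 + 1 + 1 + 1 = 5 ≡ 1 (mod 2).
  s_2 = 0 + 0 + 1 + 0 + 0 + 1 + 1 + 1 = 4 ≡ 0 (mod 2).
  s_3 = 1 + 1 + 1 + 0 + 0 + 1 + 1 + 1 = 6 ≡ 0 (mod 2).
  s_4 = 1 + 1 + 0 + 0 + 0 + 1 + 1 + 1 = 5 ≡ 1 (mod 2).
s = (1, 0, 0, 1)^T — this equals column 9 of H (binary 1001), so error is at position 9.
Correct: flip bit 9 of r = 111001010010111 to get c = 111001011010111.


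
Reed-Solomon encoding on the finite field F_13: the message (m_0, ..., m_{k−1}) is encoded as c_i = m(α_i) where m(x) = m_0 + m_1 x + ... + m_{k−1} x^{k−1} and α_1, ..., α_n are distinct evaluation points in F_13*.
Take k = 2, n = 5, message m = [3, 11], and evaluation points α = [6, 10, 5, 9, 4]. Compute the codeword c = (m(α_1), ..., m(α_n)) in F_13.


c = [4, 9, 6, 11, 8]

Message polynomial: m(x) = 3 + 11·x (mod 13).
For each evaluation point α_i, compute m(α_i) mod 13:
  α_1 = 6: Horner steps 11 → 4, so m(6) = 4.
  α_2 = 10: Horner steps 11 → 9, so m(10) = 9.
  α_3 = 5: Horner steps 11 → 6, so m(5) = 6.
  α_4 = 9: Horner steps 11 → 11, so m(9) = 11.
  α_5 = 4: Horner steps 11 → 8, so m(4) = 8.
Codeword c = [4, 9, 6, 11, 8] ∈ F_13^5.


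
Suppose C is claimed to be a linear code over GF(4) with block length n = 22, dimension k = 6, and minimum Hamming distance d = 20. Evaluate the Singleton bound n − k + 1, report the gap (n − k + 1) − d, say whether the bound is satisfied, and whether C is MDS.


Singleton RHS = n − k + 1 = 17, slack = -3, bound violated (no such code; not MDS).

Singleton bound: d ≤ n − k + 1.
Here n = 22, k = 6, so n − k + 1 = 17.
Given d = 20, check d ≤ 17: NO.
Slack = (n − k + 1) − d = -3.
The slack is negative: d = 20 exceeds n − k + 1 = 17 by 3, so the Singleton bound is violated and no linear [22, 6, 20]_4 code can exist. In particular it is not MDS (MDS requires d = n − k + 1 exactly).
Description: the claimed parameters are [22, 6, 20]_4; such a code would be impossible (violates the Singleton bound).


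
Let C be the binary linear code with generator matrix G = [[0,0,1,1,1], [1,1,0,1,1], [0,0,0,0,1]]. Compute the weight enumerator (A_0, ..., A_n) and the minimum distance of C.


Weight distribution: A_0 = 1, A_1 = 1, A_2 = 1, A_3 = 3, A_4 = 2. Minimum distance d = 1.

Enumerate all 2^3 = 8 messages m ∈ F_2^3.
For each, compute codeword c = mG in F_2^5, then tally its weight.
  m = 000 → c = 00000, weight = 0.
  m = 100 → c = 00111, weight = 3.
  m = 010 → c = 11011, weight = 4.
  m = 110 → c = 11100, weight = 3.
  m = 001 → c = 00001, weight = 1.
  m = 101 → c = 00110, weight = 2.
  m = 011 → c = 11010, weight = 3.
  m = 111 → c = 11101, weight = 4.
Tally weights:
  weight 0: 1 codewords.
  weight 1: 1 codewords.
  weight 2: 1 codewords.
  weight 3: 3 codewords.
  weight 4: 2 codewords.
Minimum distance d = smallest w > 0 with A_w > 0 = 1.
Sanity: Σ A_w = 8 = 2^3 = 8 ✓.


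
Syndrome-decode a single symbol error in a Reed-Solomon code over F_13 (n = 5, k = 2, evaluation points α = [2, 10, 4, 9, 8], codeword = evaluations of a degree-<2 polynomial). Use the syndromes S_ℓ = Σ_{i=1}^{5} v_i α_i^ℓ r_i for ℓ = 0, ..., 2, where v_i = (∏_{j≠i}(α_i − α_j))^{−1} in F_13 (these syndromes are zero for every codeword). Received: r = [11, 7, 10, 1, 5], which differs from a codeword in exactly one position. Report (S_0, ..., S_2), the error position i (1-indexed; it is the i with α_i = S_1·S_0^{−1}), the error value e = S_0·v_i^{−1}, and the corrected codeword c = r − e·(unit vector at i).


S = (4, 6, 9), error at position 5, error magnitude e = 10, c = [11, 7, 10, 1, 8].

Step 1: column multipliers v_i = (∏_{j≠i}(α_i − α_j))^{−1} mod 13.
  i = 1 (α = 2): (2−10)(2−4)(2−9)(2−8) = (−8)·(−2)·(−7)·(−6) = 672 ≡ 9, so v_1 = 9^{−1} = 3 (mod 13).
  i = 2 (α = 10): (10−2)(10−4)(10−9)(10−8) = 8·6·1·2 = 96 ≡ 5, so v_2 = 5^{−1} = 8 (mod 13).
  i = 3 (α = 4): (4−2)(4−10)(4−9)(4−8) = 2·(−6)·(−5)·(−4) = −240 ≡ 7, so v_3 = 7^{−1} = 2 (mod 13).
  i = 4 (α = 9): (9−2)(9−10)(9−4)(9−8) = 7·(−1)·5·1 = −35 ≡ 4, so v_4 = 4^{−1} = 10 (mod 13).
  i = 5 (α = 8): (8−2)(8−10)(8−4)(8−9) = 6·(−2)·4·(−1) = 48 ≡ 9, so v_5 = 9^{−1} = 3 (mod 13).
  v = [3, 8, 2, 10, 3].
Step 2: syndromes of r = [11, 7, 10, 1, 5] (all sums mod 13).
  S_0 = Σ v_i r_i = 3·11 + 8·7 + 2·10 + 10·1 + 3·5 = 134 ≡ 4.
  S_1 = Σ v_i α_i r_i = 3·2·11 + 8·10·7 + 2·4·10 + 10·9·1 + 3·8·5 = 916 ≡ 6.
  α_i^2 mod 13 = [4, 9, 3, 3, 12].
  S_2 = Σ v_i α_i^2 r_i = 3·4·11 + 8·9·7 + 2·3·10 + 10·3·1 + 3·12·5 = 906 ≡ 9.
  S = (4, 6, 9) ≠ 0, so r is not a codeword (an error is present).
Step 3: locate the error. For a single error e at position i, S_ℓ = v_i·e·α_i^ℓ, so α_err = S_1/S_0.
  S_0^{−1} = 4^{−1} = 10 (mod 13), so α_err = 6·10 = 60 ≡ 8 = α_5. Error position i = 5.
  Consistency check: S_2/S_1 = 9·11 = 99 ≡ 8 = α_err ✓ (single-error assumption holds).
Step 4: error magnitude e = S_0/v_5 = S_0·∏_{j≠5}(α_5 − α_j) = 4·9 = 36 ≡ 10 (mod 13).
Step 5: correct position 5: c_5 = r_5 − e = 5 − 10 ≡ 8 (mod 13). Hence c = [11, 7, 10, 1, 8].
  Check: interpolating c through the α_i gives m(x) = 12 + 6·x (degree < 2) with m(α_i) = c_i for every i, so c is indeed a codeword.


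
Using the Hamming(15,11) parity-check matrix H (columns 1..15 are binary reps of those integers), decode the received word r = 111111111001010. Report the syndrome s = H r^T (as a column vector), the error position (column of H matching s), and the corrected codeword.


s = (0, 0, 1, 1)^T, error position = 3, corrected codeword c = 110111111001010

Compute s = H r^T mod 2 one row at a time:
  s_1 = 1 + 1 + 0 + 0 + 1 + 0 + 1 + 0 = 4 ≡ 0 (mod 2).
  s_2 = 1 + 1 + 1 + 1 + 1 + 0 + 1 + 0 = 6 ≡ 0 (mod 2).
  s_3 = 1 + 1 + 1 + 1 + 0 + 0 + 1 + 0 = 5 ≡ 1 (mod 2).
  s_4 = 1 + 1 + 1 + 1 + 1 + 0 + 0 + 0 = 5 ≡ 1 (mod 2).
s = (0, 0, 1, 1)^T — this equals column 3 of H (binary 0011), so error is at position 3.
Correct: flip bit 3 of r = 111111111001010 to get c = 110111111001010.


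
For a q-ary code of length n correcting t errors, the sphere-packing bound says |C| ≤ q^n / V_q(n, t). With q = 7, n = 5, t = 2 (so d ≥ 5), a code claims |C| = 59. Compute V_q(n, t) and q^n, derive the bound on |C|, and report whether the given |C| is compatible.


V_q(n, t) = 391, q^n = 16807, Hamming bound = 42, |C| = 59 > bound (violated).

Step 1: Compute V_q(n, t) = Σ_{j=0}^2 C(n, j) (q−1)^j.
  j = 0: C(5,0)·(6)^0 = 1·1 = 1.
  j = 1: C(5,1)·(6)^1 = 5·6 = 30.
  j = 2: C(5,2)·(6)^2 = 10·36 = 360.
  V_q(n, t) = 1 + 30 + 360 = 391.
Step 2: q^n = 7^5 = 16807.
Step 3: Hamming bound ⌊q^n / V_q(n,t)⌋ = ⌊16807/391⌋ = 42.
Step 4: Compare |C| = 59 to 42: violated.
The claimed |C| lies above the Hamming bound, so no 7-ary code of length 5 with d ≥ 5 can have 59 codewords.


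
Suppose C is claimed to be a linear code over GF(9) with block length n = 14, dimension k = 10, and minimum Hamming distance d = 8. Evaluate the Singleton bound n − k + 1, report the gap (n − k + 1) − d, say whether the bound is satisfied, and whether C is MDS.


Singleton RHS = n − k + 1 = 5, slack = -3, bound violated (no such code; not MDS).

Singleton bound: d ≤ n − k + 1.
Here n = 14, k = 10, so n − k + 1 = 5.
Given d = 8, check d ≤ 5: NO.
Slack = (n − k + 1) − d = -3.
The slack is negative: d = 8 exceeds n − k + 1 = 5 by 3, so the Singleton bound is violated and no linear [14, 10, 8]_9 code can exist. In particular it is not MDS (MDS requires d = n − k + 1 exactly).
Description: the claimed parameters are [14, 10, 8]_9; such a code would be impossible (violates the Singleton bound).
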